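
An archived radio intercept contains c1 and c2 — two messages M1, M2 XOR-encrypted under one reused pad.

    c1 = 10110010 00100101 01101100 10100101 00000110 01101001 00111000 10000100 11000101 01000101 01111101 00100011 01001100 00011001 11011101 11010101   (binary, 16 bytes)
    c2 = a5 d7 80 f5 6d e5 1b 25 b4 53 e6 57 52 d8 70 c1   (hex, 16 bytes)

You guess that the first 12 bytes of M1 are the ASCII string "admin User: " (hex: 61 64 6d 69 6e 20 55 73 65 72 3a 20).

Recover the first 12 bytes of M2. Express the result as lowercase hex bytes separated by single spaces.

First, c1 ⊕ c2 = (M1 ⊕ K) ⊕ (M2 ⊕ K) = M1 ⊕ M2, so the key drops out. Then M2 = (M1 ⊕ M2) ⊕ M1 over the first 12 bytes.
byte 0: (b2 ^ a5) ^ 61 = 17 ^ 61 = 76
byte 1: (25 ^ d7) ^ 64 = f2 ^ 64 = 96
byte 2: (6c ^ 80) ^ 6d = ec ^ 6d = 81
byte 3: (a5 ^ f5) ^ 69 = 50 ^ 69 = 39
byte 4: (06 ^ 6d) ^ 6e = 6b ^ 6e = 05
byte 5: (69 ^ e5) ^ 20 = 8c ^ 20 = ac
byte 6: (38 ^ 1b) ^ 55 = 23 ^ 55 = 76
byte 7: (84 ^ 25) ^ 73 = a1 ^ 73 = d2
byte 8: (c5 ^ b4) ^ 65 = 71 ^ 65 = 14
byte 9: (45 ^ 53) ^ 72 = 16 ^ 72 = 64
byte 10: (7d ^ e6) ^ 3a = 9b ^ 3a = a1
byte 11: (23 ^ 57) ^ 20 = 74 ^ 20 = 54

76 96 81 39 05 ac 76 d2 14 64 a1 54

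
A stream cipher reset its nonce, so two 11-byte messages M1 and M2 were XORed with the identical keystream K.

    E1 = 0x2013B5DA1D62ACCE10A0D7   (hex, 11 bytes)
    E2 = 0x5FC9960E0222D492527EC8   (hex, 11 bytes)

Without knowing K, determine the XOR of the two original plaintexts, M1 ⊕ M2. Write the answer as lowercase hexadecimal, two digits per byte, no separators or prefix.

7fda23d41f40785c42de1f

E1 ⊕ E2 = (M1 ⊕ K) ⊕ (M2 ⊕ K) = M1 ⊕ M2 — the shared key cancels under XOR.
20 ^ 5f = 7f
13 ^ c9 = da
b5 ^ 96 = 23
da ^ 0e = d4
1d ^ 02 = 1f
62 ^ 22 = 40
ac ^ d4 = 78
ce ^ 92 = 5c
10 ^ 52 = 42
a0 ^ 7e = de
d7 ^ c8 = 1f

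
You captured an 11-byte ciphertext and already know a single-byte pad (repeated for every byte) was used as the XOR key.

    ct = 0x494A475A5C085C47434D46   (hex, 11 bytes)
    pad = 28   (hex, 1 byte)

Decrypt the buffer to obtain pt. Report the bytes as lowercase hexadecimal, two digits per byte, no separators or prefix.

61626f727420746f6b656e

The 1-byte key repeats, so the effective keystream is 28 28 28 28 28 28 28 28 28 28 28.
byte 0: 01001001 ^ 00101000 = 01100001
byte 1: 01001010 ^ 00101000 = 01100010
byte 2: 01000111 ^ 00101000 = 01101111
byte 3: 01011010 ^ 00101000 = 01110010
byte 4: 01011100 ^ 00101000 = 01110100
byte 5: 00001000 ^ 00101000 = 00100000
byte 6: 01011100 ^ 00101000 = 01110100
byte 7: 01000111 ^ 00101000 = 01101111
byte 8: 01000011 ^ 00101000 = 01101011
byte 9: 01001101 ^ 00101000 = 01100101
byte 10: 01000110 ^ 00101000 = 01101110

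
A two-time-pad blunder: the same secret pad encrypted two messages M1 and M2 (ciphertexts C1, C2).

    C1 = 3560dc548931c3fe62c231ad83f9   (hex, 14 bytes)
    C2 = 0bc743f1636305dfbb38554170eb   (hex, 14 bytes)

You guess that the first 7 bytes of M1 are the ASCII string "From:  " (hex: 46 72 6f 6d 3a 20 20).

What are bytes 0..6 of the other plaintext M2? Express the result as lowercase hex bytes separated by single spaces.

78 d5 f0 c8 d0 72 e6

First, C1 ⊕ C2 = (M1 ⊕ K) ⊕ (M2 ⊕ K) = M1 ⊕ M2, so the key drops out. Then M2 = (M1 ⊕ M2) ⊕ M1 over the first 7 bytes.
byte 0: (35 ⊕ 0b) ⊕ 46 = 3e ⊕ 46 = 78
byte 1: (60 ⊕ c7) ⊕ 72 = a7 ⊕ 72 = d5
byte 2: (dc ⊕ 43) ⊕ 6f = 9f ⊕ 6f = f0
byte 3: (54 ⊕ f1) ⊕ 6d = a5 ⊕ 6d = c8
byte 4: (89 ⊕ 63) ⊕ 3a = ea ⊕ 3a = d0
byte 5: (31 ⊕ 63) ⊕ 20 = 52 ⊕ 20 = 72
byte 6: (c3 ⊕ 05) ⊕ 20 = c6 ⊕ 20 = e6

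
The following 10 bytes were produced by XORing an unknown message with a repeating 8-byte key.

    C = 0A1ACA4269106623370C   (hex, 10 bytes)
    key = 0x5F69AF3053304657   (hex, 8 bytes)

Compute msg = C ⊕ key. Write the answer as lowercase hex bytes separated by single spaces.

The 8-byte key repeats, so the effective keystream is 5f 69 af 30 53 30 46 57 5f 69.
byte 0: 00001010 XOR 01011111 = 01010101
byte 1: 00011010 XOR 01101001 = 01110011
byte 2: 11001010 XOR 10101111 = 01100101
byte 3: 01000010 XOR 00110000 = 01110010
byte 4: 01101001 XOR 01010011 = 00111010
byte 5: 00010000 XOR 00110000 = 00100000
byte 6: 01100110 XOR 01000110 = 00100000
byte 7: 00100011 XOR 01010111 = 01110100
byte 8: 00110111 XOR 01011111 = 01101000
byte 9: 00001100 XOR 01101001 = 01100101

55 73 65 72 3a 20 20 74 68 65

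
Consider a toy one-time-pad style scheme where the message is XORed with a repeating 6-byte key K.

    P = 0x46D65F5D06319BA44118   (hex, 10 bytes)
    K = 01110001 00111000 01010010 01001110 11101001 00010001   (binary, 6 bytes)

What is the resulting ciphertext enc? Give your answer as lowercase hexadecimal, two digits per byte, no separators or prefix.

The 6-byte key repeats, so the effective keystream is 71 38 52 4e e9 11 71 38 52 4e.
byte 0: 01000110 ^ 01110001 = 00110111
byte 1: 11010110 ^ 00111000 = 11101110
byte 2: 01011111 ^ 01010010 = 00001101
byte 3: 01011101 ^ 01001110 = 00010011
byte 4: 00000110 ^ 11101001 = 11101111
byte 5: 00110001 ^ 00010001 = 00100000
byte 6: 10011011 ^ 01110001 = 11101010
byte 7: 10100100 ^ 00111000 = 10011100
byte 8: 01000001 ^ 01010010 = 00010011
byte 9: 00011000 ^ 01001110 = 01010110

37ee0d13ef20ea9c1356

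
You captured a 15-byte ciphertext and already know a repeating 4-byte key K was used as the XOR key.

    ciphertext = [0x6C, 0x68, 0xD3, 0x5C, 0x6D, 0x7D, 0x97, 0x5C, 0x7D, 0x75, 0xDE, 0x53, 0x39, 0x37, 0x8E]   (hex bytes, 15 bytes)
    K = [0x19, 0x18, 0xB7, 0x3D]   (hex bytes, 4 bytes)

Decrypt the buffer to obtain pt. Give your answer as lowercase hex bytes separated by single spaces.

The 4-byte key repeats, so the effective keystream is 19 18 b7 3d 19 18 b7 3d 19 18 b7 3d 19 18 b7.
byte 0: 6c ^ 19 = 75
byte 1: 68 ^ 18 = 70
byte 2: d3 ^ b7 = 64
byte 3: 5c ^ 3d = 61
byte 4: 6d ^ 19 = 74
byte 5: 7d ^ 18 = 65
byte 6: 97 ^ b7 = 20
byte 7: 5c ^ 3d = 61
byte 8: 7d ^ 19 = 64
byte 9: 75 ^ 18 = 6d
byte 10: de ^ b7 = 69
byte 11: 53 ^ 3d = 6e
byte 12: 39 ^ 19 = 20
byte 13: 37 ^ 18 = 2f
byte 14: 8e ^ b7 = 39

75 70 64 61 74 65 20 61 64 6d 69 6e 20 2f 39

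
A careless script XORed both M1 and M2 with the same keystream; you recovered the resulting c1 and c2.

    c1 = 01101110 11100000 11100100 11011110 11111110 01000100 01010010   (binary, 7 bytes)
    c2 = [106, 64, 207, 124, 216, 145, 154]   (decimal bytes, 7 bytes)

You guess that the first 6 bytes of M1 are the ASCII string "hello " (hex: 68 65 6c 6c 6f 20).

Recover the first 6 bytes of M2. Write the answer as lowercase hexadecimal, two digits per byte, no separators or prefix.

6cc547ce49f5

First, c1 ⊕ c2 = (M1 ⊕ K) ⊕ (M2 ⊕ K) = M1 ⊕ M2, so the key drops out. Then M2 = (M1 ⊕ M2) ⊕ M1 over the first 6 bytes.
byte 0: (6e ⊕ 6a) ⊕ 68 = 04 ⊕ 68 = 6c
byte 1: (e0 ⊕ 40) ⊕ 65 = a0 ⊕ 65 = c5
byte 2: (e4 ⊕ cf) ⊕ 6c = 2b ⊕ 6c = 47
byte 3: (de ⊕ 7c) ⊕ 6c = a2 ⊕ 6c = ce
byte 4: (fe ⊕ d8) ⊕ 6f = 26 ⊕ 6f = 49
byte 5: (44 ⊕ 91) ⊕ 20 = d5 ⊕ 20 = f5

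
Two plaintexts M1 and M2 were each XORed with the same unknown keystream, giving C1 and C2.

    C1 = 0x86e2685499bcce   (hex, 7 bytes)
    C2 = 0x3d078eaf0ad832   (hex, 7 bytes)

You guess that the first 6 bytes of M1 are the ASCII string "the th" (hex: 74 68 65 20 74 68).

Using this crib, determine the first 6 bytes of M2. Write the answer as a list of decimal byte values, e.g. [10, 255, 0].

[207, 141, 131, 219, 231, 12]

First, C1 ⊕ C2 = (M1 ⊕ K) ⊕ (M2 ⊕ K) = M1 ⊕ M2, so the key drops out. Then M2 = (M1 ⊕ M2) ⊕ M1 over the first 6 bytes.
byte 0: (86 XOR 3d) XOR 74 = bb XOR 74 = cf
byte 1: (e2 XOR 07) XOR 68 = e5 XOR 68 = 8d
byte 2: (68 XOR 8e) XOR 65 = e6 XOR 65 = 83
byte 3: (54 XOR af) XOR 20 = fb XOR 20 = db
byte 4: (99 XOR 0a) XOR 74 = 93 XOR 74 = e7
byte 5: (bc XOR d8) XOR 68 = 64 XOR 68 = 0c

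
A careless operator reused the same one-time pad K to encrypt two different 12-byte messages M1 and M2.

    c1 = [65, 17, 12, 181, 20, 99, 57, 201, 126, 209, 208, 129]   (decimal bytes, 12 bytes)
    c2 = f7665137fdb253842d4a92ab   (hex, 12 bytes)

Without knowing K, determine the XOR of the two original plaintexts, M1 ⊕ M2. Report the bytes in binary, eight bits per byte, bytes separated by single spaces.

c1 ⊕ c2 = (M1 ⊕ K) ⊕ (M2 ⊕ K) = M1 ⊕ M2 — the shared key cancels under XOR.
41 ^ f7 = b6
11 ^ 66 = 77
0c ^ 51 = 5d
b5 ^ 37 = 82
14 ^ fd = e9
63 ^ b2 = d1
39 ^ 53 = 6a
c9 ^ 84 = 4d
7e ^ 2d = 53
d1 ^ 4a = 9b
d0 ^ 92 = 42
81 ^ ab = 2a

10110110 01110111 01011101 10000010 11101001 11010001 01101010 01001101 01010011 10011011 01000010 00101010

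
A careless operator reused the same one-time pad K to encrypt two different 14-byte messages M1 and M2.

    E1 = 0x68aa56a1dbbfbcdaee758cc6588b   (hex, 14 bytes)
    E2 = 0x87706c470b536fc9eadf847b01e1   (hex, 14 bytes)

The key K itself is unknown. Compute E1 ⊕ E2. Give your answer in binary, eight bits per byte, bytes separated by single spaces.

11101111 11011010 00111010 11100110 11010000 11101100 11010011 00010011 00000100 10101010 00001000 10111101 01011001 01101010

E1 ⊕ E2 = (M1 ⊕ K) ⊕ (M2 ⊕ K) = M1 ⊕ M2 — the shared key cancels under XOR.
104 ^ 135 = 239
170 ^ 112 = 218
 86 ^ 108 =  58
161 ^  71 = 230
219 ^  11 = 208
191 ^  83 = 236
188 ^ 111 = 211
218 ^ 201 =  19
238 ^ 234 =   4
117 ^ 223 = 170
140 ^ 132 =   8
198 ^ 123 = 189
 88 ^   1 =  89
139 ^ 225 = 106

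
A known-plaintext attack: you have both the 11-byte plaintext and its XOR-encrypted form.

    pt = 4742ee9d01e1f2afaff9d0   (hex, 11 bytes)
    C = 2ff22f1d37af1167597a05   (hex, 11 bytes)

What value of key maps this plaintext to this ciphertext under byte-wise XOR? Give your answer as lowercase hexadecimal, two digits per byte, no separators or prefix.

Since C = pt ⊕ key, XORing both sides with pt gives key = pt ⊕ C.
byte 0: 01000111 ^ 00101111 = 01101000
byte 1: 01000010 ^ 11110010 = 10110000
byte 2: 11101110 ^ 00101111 = 11000001
byte 3: 10011101 ^ 00011101 = 10000000
byte 4: 00000001 ^ 00110111 = 00110110
byte 5: 11100001 ^ 10101111 = 01001110
byte 6: 11110010 ^ 00010001 = 11100011
byte 7: 10101111 ^ 01100111 = 11001000
byte 8: 10101111 ^ 01011001 = 11110110
byte 9: 11111001 ^ 01111010 = 10000011
byte 10: 11010000 ^ 00000101 = 11010101

68b0c180364ee3c8f683d5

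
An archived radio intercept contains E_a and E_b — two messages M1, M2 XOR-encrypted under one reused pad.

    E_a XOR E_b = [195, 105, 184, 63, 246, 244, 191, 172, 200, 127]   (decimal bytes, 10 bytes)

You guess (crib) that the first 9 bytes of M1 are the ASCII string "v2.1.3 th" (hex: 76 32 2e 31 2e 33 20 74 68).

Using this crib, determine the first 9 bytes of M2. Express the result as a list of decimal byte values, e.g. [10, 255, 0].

Since E_a ⊕ E_b = M1 ⊕ M2, XORing with the guessed M1 bytes yields the corresponding M2 bytes: M2 = (E_a ⊕ E_b) ⊕ M1.
c3 ^ 76 = b5
69 ^ 32 = 5b
b8 ^ 2e = 96
3f ^ 31 = 0e
f6 ^ 2e = d8
f4 ^ 33 = c7
bf ^ 20 = 9f
ac ^ 74 = d8
c8 ^ 68 = a0

[181, 91, 150, 14, 216, 199, 159, 216, 160]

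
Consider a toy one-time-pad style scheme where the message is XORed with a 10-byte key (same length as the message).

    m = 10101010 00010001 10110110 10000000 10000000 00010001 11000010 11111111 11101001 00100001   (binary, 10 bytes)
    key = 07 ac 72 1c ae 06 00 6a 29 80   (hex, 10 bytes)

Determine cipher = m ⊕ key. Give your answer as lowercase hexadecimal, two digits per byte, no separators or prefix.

XOR is its own inverse, so applying the key byte-wise gives the result directly.
byte 0: 10101010 ⊕ 00000111 = 10101101
byte 1: 00010001 ⊕ 10101100 = 10111101
byte 2: 10110110 ⊕ 01110010 = 11000100
byte 3: 10000000 ⊕ 00011100 = 10011100
byte 4: 10000000 ⊕ 10101110 = 00101110
byte 5: 00010001 ⊕ 00000110 = 00010111
byte 6: 11000010 ⊕ 00000000 = 11000010
byte 7: 11111111 ⊕ 01101010 = 10010101
byte 8: 11101001 ⊕ 00101001 = 11000000
byte 9: 00100001 ⊕ 10000000 = 10100001

adbdc49c2e17c295c0a1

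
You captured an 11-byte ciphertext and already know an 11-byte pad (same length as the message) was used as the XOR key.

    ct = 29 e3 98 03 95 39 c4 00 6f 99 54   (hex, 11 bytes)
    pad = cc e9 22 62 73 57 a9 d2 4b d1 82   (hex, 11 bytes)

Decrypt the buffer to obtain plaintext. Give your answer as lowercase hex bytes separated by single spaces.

XOR is its own inverse, so applying the key byte-wise gives the result directly.
byte 0: 00101001 XOR 11001100 = 11100101
byte 1: 11100011 XOR 11101001 = 00001010
byte 2: 10011000 XOR 00100010 = 10111010
byte 3: 00000011 XOR 01100010 = 01100001
byte 4: 10010101 XOR 01110011 = 11100110
byte 5: 00111001 XOR 01010111 = 01101110
byte 6: 11000100 XOR 10101001 = 01101101
byte 7: 00000000 XOR 11010010 = 11010010
byte 8: 01101111 XOR 01001011 = 00100100
byte 9: 10011001 XOR 11010001 = 01001000
byte 10: 01010100 XOR 10000010 = 11010110

e5 0a ba 61 e6 6e 6d d2 24 48 d6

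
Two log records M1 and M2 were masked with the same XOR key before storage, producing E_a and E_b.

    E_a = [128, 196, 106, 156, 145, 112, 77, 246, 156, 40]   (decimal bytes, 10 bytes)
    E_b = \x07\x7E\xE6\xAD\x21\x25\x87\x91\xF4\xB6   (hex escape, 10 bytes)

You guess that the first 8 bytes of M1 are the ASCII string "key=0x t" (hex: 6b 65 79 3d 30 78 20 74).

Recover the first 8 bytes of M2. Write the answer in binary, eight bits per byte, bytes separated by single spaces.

11101100 11011111 11110101 00001100 10000000 00101101 11101010 00010011

First, E_a ⊕ E_b = (M1 ⊕ K) ⊕ (M2 ⊕ K) = M1 ⊕ M2, so the key drops out. Then M2 = (M1 ⊕ M2) ⊕ M1 over the first 8 bytes.
byte 0: (80 XOR 07) XOR 6b = 87 XOR 6b = ec
byte 1: (c4 XOR 7e) XOR 65 = ba XOR 65 = df
byte 2: (6a XOR e6) XOR 79 = 8c XOR 79 = f5
byte 3: (9c XOR ad) XOR 3d = 31 XOR 3d = 0c
byte 4: (91 XOR 21) XOR 30 = b0 XOR 30 = 80
byte 5: (70 XOR 25) XOR 78 = 55 XOR 78 = 2d
byte 6: (4d XOR 87) XOR 20 = ca XOR 20 = ea
byte 7: (f6 XOR 91) XOR 74 = 67 XOR 74 = 13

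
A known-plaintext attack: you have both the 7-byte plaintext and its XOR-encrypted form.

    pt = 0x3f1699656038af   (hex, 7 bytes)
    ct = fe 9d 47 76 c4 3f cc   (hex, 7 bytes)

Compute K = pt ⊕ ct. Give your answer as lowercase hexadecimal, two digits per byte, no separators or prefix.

c18bde13a40763

Since ct = pt ⊕ K, XORing both sides with pt gives K = pt ⊕ ct.
byte 0: 00111111 xor 11111110 = 11000001
byte 1: 00010110 xor 10011101 = 10001011
byte 2: 10011001 xor 01000111 = 11011110
byte 3: 01100101 xor 01110110 = 00010011
byte 4: 01100000 xor 11000100 = 10100100
byte 5: 00111000 xor 00111111 = 00000111
byte 6: 10101111 xor 11001100 = 01100011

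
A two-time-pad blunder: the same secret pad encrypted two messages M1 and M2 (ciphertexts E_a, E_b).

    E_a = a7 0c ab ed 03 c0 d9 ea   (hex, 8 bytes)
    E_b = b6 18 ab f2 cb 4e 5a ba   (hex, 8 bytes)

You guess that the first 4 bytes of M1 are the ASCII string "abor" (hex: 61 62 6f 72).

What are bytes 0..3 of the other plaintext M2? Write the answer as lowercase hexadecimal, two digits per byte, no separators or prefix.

70766f6d

First, E_a ⊕ E_b = (M1 ⊕ K) ⊕ (M2 ⊕ K) = M1 ⊕ M2, so the key drops out. Then M2 = (M1 ⊕ M2) ⊕ M1 over the first 4 bytes.
byte 0: (a7 XOR b6) XOR 61 = 11 XOR 61 = 70
byte 1: (0c XOR 18) XOR 62 = 14 XOR 62 = 76
byte 2: (ab XOR ab) XOR 6f = 00 XOR 6f = 6f
byte 3: (ed XOR f2) XOR 72 = 1f XOR 72 = 6d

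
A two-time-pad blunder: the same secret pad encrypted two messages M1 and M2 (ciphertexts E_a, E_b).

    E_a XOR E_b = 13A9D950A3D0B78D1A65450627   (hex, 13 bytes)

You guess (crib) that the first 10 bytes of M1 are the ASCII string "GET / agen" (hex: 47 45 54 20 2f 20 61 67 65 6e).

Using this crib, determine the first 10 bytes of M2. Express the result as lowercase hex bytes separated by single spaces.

Since E_a ⊕ E_b = M1 ⊕ M2, XORing with the guessed M1 bytes yields the corresponding M2 bytes: M2 = (E_a ⊕ E_b) ⊕ M1.
13 ⊕ 47 = 54
a9 ⊕ 45 = ec
d9 ⊕ 54 = 8d
50 ⊕ 20 = 70
a3 ⊕ 2f = 8c
d0 ⊕ 20 = f0
b7 ⊕ 61 = d6
8d ⊕ 67 = ea
1a ⊕ 65 = 7f
65 ⊕ 6e = 0b

54 ec 8d 70 8c f0 d6 ea 7f 0b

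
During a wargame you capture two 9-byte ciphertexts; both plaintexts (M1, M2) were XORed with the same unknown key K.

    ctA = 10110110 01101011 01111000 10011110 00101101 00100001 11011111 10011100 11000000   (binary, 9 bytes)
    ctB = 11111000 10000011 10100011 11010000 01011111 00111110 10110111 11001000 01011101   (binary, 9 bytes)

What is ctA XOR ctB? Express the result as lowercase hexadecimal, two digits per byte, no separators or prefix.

ctA ⊕ ctB = (M1 ⊕ K) ⊕ (M2 ⊕ K) = M1 ⊕ M2 — the shared key cancels under XOR.
b6 ^ f8 = 4e
6b ^ 83 = e8
78 ^ a3 = db
9e ^ d0 = 4e
2d ^ 5f = 72
21 ^ 3e = 1f
df ^ b7 = 68
9c ^ c8 = 54
c0 ^ 5d = 9d

4ee8db4e721f68549d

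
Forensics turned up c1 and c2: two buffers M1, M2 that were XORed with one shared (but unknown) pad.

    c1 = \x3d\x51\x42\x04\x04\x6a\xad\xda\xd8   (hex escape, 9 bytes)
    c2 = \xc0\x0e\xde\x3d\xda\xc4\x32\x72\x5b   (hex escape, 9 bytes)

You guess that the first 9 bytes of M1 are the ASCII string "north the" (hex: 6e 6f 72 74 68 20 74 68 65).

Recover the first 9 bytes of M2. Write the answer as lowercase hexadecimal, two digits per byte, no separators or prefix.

First, c1 ⊕ c2 = (M1 ⊕ K) ⊕ (M2 ⊕ K) = M1 ⊕ M2, so the key drops out. Then M2 = (M1 ⊕ M2) ⊕ M1 over the first 9 bytes.
byte 0: (3d ⊕ c0) ⊕ 6e = fd ⊕ 6e = 93
byte 1: (51 ⊕ 0e) ⊕ 6f = 5f ⊕ 6f = 30
byte 2: (42 ⊕ de) ⊕ 72 = 9c ⊕ 72 = ee
byte 3: (04 ⊕ 3d) ⊕ 74 = 39 ⊕ 74 = 4d
byte 4: (04 ⊕ da) ⊕ 68 = de ⊕ 68 = b6
byte 5: (6a ⊕ c4) ⊕ 20 = ae ⊕ 20 = 8e
byte 6: (ad ⊕ 32) ⊕ 74 = 9f ⊕ 74 = eb
byte 7: (da ⊕ 72) ⊕ 68 = a8 ⊕ 68 = c0
byte 8: (d8 ⊕ 5b) ⊕ 65 = 83 ⊕ 65 = e6

9330ee4db68eebc0e6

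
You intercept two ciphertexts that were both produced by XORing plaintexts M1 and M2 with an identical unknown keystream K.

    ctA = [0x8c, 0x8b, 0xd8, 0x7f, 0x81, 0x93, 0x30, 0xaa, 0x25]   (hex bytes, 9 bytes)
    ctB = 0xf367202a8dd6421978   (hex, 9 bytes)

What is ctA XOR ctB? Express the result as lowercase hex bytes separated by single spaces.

ctA ⊕ ctB = (M1 ⊕ K) ⊕ (M2 ⊕ K) = M1 ⊕ M2 — the shared key cancels under XOR.
140 ⊕ 243 = 127
139 ⊕ 103 = 236
216 ⊕  32 = 248
127 ⊕  42 =  85
129 ⊕ 141 =  12
147 ⊕ 214 =  69
 48 ⊕  66 = 114
170 ⊕  25 = 179
 37 ⊕ 120 =  93

7f ec f8 55 0c 45 72 b3 5d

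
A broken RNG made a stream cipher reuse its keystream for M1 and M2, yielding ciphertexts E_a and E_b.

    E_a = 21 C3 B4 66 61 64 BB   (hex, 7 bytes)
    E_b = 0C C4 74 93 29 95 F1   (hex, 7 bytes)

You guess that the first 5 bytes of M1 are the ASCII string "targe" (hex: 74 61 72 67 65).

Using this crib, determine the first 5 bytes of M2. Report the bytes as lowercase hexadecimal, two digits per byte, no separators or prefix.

5966b2922d

First, E_a ⊕ E_b = (M1 ⊕ K) ⊕ (M2 ⊕ K) = M1 ⊕ M2, so the key drops out. Then M2 = (M1 ⊕ M2) ⊕ M1 over the first 5 bytes.
byte 0: (21 ^ 0c) ^ 74 = 2d ^ 74 = 59
byte 1: (c3 ^ c4) ^ 61 = 07 ^ 61 = 66
byte 2: (b4 ^ 74) ^ 72 = c0 ^ 72 = b2
byte 3: (66 ^ 93) ^ 67 = f5 ^ 67 = 92
byte 4: (61 ^ 29) ^ 65 = 48 ^ 65 = 2d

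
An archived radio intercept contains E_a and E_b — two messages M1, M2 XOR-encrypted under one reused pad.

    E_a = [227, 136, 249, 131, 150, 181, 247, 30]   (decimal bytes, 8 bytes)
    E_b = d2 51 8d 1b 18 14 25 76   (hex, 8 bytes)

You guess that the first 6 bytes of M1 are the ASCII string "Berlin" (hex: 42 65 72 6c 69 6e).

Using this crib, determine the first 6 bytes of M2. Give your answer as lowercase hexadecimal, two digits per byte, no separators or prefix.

First, E_a ⊕ E_b = (M1 ⊕ K) ⊕ (M2 ⊕ K) = M1 ⊕ M2, so the key drops out. Then M2 = (M1 ⊕ M2) ⊕ M1 over the first 6 bytes.
byte 0: (e3 XOR d2) XOR 42 = 31 XOR 42 = 73
byte 1: (88 XOR 51) XOR 65 = d9 XOR 65 = bc
byte 2: (f9 XOR 8d) XOR 72 = 74 XOR 72 = 06
byte 3: (83 XOR 1b) XOR 6c = 98 XOR 6c = f4
byte 4: (96 XOR 18) XOR 69 = 8e XOR 69 = e7
byte 5: (b5 XOR 14) XOR 6e = a1 XOR 6e = cf

73bc06f4e7cf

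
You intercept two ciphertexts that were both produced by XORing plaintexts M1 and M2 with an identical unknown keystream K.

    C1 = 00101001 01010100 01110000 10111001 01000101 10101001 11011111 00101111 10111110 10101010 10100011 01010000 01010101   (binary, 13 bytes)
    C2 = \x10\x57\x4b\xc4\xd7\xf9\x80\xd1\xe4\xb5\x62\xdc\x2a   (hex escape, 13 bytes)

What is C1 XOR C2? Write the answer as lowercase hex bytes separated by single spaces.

C1 ⊕ C2 = (M1 ⊕ K) ⊕ (M2 ⊕ K) = M1 ⊕ M2 — the shared key cancels under XOR.
 41 ^  16 =  57
 84 ^  87 =   3
112 ^  75 =  59
185 ^ 196 = 125
 69 ^ 215 = 146
169 ^ 249 =  80
223 ^ 128 =  95
 47 ^ 209 = 254
190 ^ 228 =  90
170 ^ 181 =  31
163 ^  98 = 193
 80 ^ 220 = 140
 85 ^  42 = 127

39 03 3b 7d 92 50 5f fe 5a 1f c1 8c 7f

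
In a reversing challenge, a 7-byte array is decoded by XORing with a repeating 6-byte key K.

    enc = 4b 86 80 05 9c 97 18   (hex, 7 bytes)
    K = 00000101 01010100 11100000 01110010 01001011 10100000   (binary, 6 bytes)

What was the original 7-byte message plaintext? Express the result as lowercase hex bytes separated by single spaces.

4e d2 60 77 d7 37 1d

The 6-byte key repeats, so the effective keystream is 05 54 e0 72 4b a0 05.
byte 0: 4b XOR 05 = 4e
byte 1: 86 XOR 54 = d2
byte 2: 80 XOR e0 = 60
byte 3: 05 XOR 72 = 77
byte 4: 9c XOR 4b = d7
byte 5: 97 XOR a0 = 37
byte 6: 18 XOR 05 = 1d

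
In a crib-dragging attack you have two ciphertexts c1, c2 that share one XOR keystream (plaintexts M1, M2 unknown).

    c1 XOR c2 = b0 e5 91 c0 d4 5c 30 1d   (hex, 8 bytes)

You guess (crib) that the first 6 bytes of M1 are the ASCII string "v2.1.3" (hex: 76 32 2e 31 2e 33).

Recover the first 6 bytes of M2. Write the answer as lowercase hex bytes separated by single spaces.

c6 d7 bf f1 fa 6f

Since c1 ⊕ c2 = M1 ⊕ M2, XORing with the guessed M1 bytes yields the corresponding M2 bytes: M2 = (c1 ⊕ c2) ⊕ M1.
b0 ^ 76 = c6
e5 ^ 32 = d7
91 ^ 2e = bf
c0 ^ 31 = f1
d4 ^ 2e = fa
5c ^ 33 = 6f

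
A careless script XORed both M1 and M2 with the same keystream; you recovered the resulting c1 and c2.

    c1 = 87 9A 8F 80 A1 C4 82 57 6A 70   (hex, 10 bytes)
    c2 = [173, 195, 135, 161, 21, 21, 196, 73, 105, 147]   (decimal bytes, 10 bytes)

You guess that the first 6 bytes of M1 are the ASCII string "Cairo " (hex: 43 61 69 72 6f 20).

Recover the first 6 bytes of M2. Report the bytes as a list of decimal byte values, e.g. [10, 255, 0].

First, c1 ⊕ c2 = (M1 ⊕ K) ⊕ (M2 ⊕ K) = M1 ⊕ M2, so the key drops out. Then M2 = (M1 ⊕ M2) ⊕ M1 over the first 6 bytes.
byte 0: (87 ⊕ ad) ⊕ 43 = 2a ⊕ 43 = 69
byte 1: (9a ⊕ c3) ⊕ 61 = 59 ⊕ 61 = 38
byte 2: (8f ⊕ 87) ⊕ 69 = 08 ⊕ 69 = 61
byte 3: (80 ⊕ a1) ⊕ 72 = 21 ⊕ 72 = 53
byte 4: (a1 ⊕ 15) ⊕ 6f = b4 ⊕ 6f = db
byte 5: (c4 ⊕ 15) ⊕ 20 = d1 ⊕ 20 = f1

[105, 56, 97, 83, 219, 241]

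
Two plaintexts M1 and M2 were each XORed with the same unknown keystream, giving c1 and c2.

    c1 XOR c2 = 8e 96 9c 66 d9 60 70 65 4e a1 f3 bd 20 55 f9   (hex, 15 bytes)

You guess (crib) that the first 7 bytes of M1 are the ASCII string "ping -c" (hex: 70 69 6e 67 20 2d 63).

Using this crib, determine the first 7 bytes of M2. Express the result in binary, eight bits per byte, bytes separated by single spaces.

Since c1 ⊕ c2 = M1 ⊕ M2, XORing with the guessed M1 bytes yields the corresponding M2 bytes: M2 = (c1 ⊕ c2) ⊕ M1.
byte 0: 8e ⊕ 70 = fe
byte 1: 96 ⊕ 69 = ff
byte 2: 9c ⊕ 6e = f2
byte 3: 66 ⊕ 67 = 01
byte 4: d9 ⊕ 20 = f9
byte 5: 60 ⊕ 2d = 4d
byte 6: 70 ⊕ 63 = 13

11111110 11111111 11110010 00000001 11111001 01001101 00010011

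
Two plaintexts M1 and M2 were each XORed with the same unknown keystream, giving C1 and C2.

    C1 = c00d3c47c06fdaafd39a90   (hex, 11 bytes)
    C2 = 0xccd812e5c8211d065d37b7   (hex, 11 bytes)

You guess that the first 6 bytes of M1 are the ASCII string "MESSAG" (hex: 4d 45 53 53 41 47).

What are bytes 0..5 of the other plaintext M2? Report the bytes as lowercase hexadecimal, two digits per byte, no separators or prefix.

First, C1 ⊕ C2 = (M1 ⊕ K) ⊕ (M2 ⊕ K) = M1 ⊕ M2, so the key drops out. Then M2 = (M1 ⊕ M2) ⊕ M1 over the first 6 bytes.
byte 0: (c0 ^ cc) ^ 4d = 0c ^ 4d = 41
byte 1: (0d ^ d8) ^ 45 = d5 ^ 45 = 90
byte 2: (3c ^ 12) ^ 53 = 2e ^ 53 = 7d
byte 3: (47 ^ e5) ^ 53 = a2 ^ 53 = f1
byte 4: (c0 ^ c8) ^ 41 = 08 ^ 41 = 49
byte 5: (6f ^ 21) ^ 47 = 4e ^ 47 = 09

41907df14909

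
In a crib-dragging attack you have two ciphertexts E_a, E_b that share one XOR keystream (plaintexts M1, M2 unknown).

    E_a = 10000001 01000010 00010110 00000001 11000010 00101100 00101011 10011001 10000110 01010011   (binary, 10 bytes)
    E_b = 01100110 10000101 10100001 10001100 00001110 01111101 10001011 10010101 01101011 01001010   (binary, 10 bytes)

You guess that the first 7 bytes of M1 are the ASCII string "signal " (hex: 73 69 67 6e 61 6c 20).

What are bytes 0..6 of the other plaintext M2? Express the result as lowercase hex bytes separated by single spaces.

94 ae d0 e3 ad 3d 80

First, E_a ⊕ E_b = (M1 ⊕ K) ⊕ (M2 ⊕ K) = M1 ⊕ M2, so the key drops out. Then M2 = (M1 ⊕ M2) ⊕ M1 over the first 7 bytes.
byte 0: (81 ^ 66) ^ 73 = e7 ^ 73 = 94
byte 1: (42 ^ 85) ^ 69 = c7 ^ 69 = ae
byte 2: (16 ^ a1) ^ 67 = b7 ^ 67 = d0
byte 3: (01 ^ 8c) ^ 6e = 8d ^ 6e = e3
byte 4: (c2 ^ 0e) ^ 61 = cc ^ 61 = ad
byte 5: (2c ^ 7d) ^ 6c = 51 ^ 6c = 3d
byte 6: (2b ^ 8b) ^ 20 = a0 ^ 20 = 80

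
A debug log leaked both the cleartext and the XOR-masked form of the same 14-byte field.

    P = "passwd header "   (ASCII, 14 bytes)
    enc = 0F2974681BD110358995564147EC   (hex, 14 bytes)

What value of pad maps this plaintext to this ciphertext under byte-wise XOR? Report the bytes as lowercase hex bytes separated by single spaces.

7f 48 07 1b 6c b5 30 5d ec f4 32 24 35 cc

Since enc = P ⊕ pad, XORing both sides with P gives pad = P ⊕ enc.
70 ⊕ 0f = 7f
61 ⊕ 29 = 48
73 ⊕ 74 = 07
73 ⊕ 68 = 1b
77 ⊕ 1b = 6c
64 ⊕ d1 = b5
20 ⊕ 10 = 30
68 ⊕ 35 = 5d
65 ⊕ 89 = ec
61 ⊕ 95 = f4
64 ⊕ 56 = 32
65 ⊕ 41 = 24
72 ⊕ 47 = 35
20 ⊕ ec = cc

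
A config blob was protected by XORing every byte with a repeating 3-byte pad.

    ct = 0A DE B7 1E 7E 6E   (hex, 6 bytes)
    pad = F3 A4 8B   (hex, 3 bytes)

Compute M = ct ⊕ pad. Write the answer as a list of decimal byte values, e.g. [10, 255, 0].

The 3-byte key repeats, so the effective keystream is f3 a4 8b f3 a4 8b.
byte 0: 0a ^ f3 = f9
byte 1: de ^ a4 = 7a
byte 2: b7 ^ 8b = 3c
byte 3: 1e ^ f3 = ed
byte 4: 7e ^ a4 = da
byte 5: 6e ^ 8b = e5

[249, 122, 60, 237, 218, 229]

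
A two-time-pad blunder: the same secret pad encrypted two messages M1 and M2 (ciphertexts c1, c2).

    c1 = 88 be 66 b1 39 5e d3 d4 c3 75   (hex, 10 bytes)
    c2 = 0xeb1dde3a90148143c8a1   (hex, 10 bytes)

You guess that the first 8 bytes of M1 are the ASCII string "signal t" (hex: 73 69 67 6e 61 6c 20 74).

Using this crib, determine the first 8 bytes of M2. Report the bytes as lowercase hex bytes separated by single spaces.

First, c1 ⊕ c2 = (M1 ⊕ K) ⊕ (M2 ⊕ K) = M1 ⊕ M2, so the key drops out. Then M2 = (M1 ⊕ M2) ⊕ M1 over the first 8 bytes.
byte 0: (88 XOR eb) XOR 73 = 63 XOR 73 = 10
byte 1: (be XOR 1d) XOR 69 = a3 XOR 69 = ca
byte 2: (66 XOR de) XOR 67 = b8 XOR 67 = df
byte 3: (b1 XOR 3a) XOR 6e = 8b XOR 6e = e5
byte 4: (39 XOR 90) XOR 61 = a9 XOR 61 = c8
byte 5: (5e XOR 14) XOR 6c = 4a XOR 6c = 26
byte 6: (d3 XOR 81) XOR 20 = 52 XOR 20 = 72
byte 7: (d4 XOR 43) XOR 74 = 97 XOR 74 = e3

10 ca df e5 c8 26 72 e3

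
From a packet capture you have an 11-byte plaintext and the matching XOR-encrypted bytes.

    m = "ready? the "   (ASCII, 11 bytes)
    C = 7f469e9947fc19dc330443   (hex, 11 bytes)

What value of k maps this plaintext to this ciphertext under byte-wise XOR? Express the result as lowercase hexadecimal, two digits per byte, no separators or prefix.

0d23fffd3ec339a85b6163

Since C = m ⊕ k, XORing both sides with m gives k = m ⊕ C.
byte 0: 72 ⊕ 7f = 0d
byte 1: 65 ⊕ 46 = 23
byte 2: 61 ⊕ 9e = ff
byte 3: 64 ⊕ 99 = fd
byte 4: 79 ⊕ 47 = 3e
byte 5: 3f ⊕ fc = c3
byte 6: 20 ⊕ 19 = 39
byte 7: 74 ⊕ dc = a8
byte 8: 68 ⊕ 33 = 5b
byte 9: 65 ⊕ 04 = 61
byte 10: 20 ⊕ 43 = 63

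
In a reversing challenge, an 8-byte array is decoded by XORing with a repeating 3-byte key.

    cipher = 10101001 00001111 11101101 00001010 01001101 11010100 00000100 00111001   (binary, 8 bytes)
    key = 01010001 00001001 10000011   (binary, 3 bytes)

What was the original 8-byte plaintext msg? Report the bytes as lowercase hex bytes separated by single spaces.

f8 06 6e 5b 44 57 55 30

The 3-byte key repeats, so the effective keystream is 51 09 83 51 09 83 51 09.
byte 0: 169 xor  81 = 248
byte 1:  15 xor   9 =   6
byte 2: 237 xor 131 = 110
byte 3:  10 xor  81 =  91
byte 4:  77 xor   9 =  68
byte 5: 212 xor 131 =  87
byte 6:   4 xor  81 =  85
byte 7:  57 xor   9 =  48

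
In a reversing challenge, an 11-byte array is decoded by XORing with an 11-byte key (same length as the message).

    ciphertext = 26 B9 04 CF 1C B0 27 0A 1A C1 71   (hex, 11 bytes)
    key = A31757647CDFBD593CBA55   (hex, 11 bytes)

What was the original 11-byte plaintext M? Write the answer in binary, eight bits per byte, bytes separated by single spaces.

10000101 10101110 01010011 10101011 01100000 01101111 10011010 01010011 00100110 01111011 00100100

byte 0: 26 ⊕ a3 = 85
byte 1: b9 ⊕ 17 = ae
byte 2: 04 ⊕ 57 = 53
byte 3: cf ⊕ 64 = ab
byte 4: 1c ⊕ 7c = 60
byte 5: b0 ⊕ df = 6f
byte 6: 27 ⊕ bd = 9a
byte 7: 0a ⊕ 59 = 53
byte 8: 1a ⊕ 3c = 26
byte 9: c1 ⊕ ba = 7b
byte 10: 71 ⊕ 55 = 24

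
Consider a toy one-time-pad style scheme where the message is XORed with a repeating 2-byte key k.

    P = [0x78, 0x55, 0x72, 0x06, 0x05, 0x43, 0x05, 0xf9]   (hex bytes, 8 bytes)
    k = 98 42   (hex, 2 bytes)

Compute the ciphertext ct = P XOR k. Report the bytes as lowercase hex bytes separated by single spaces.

e0 17 ea 44 9d 01 9d bb

The 2-byte key repeats, so the effective keystream is 98 42 98 42 98 42 98 42.
byte 0: 78 ^ 98 = e0
byte 1: 55 ^ 42 = 17
byte 2: 72 ^ 98 = ea
byte 3: 06 ^ 42 = 44
byte 4: 05 ^ 98 = 9d
byte 5: 43 ^ 42 = 01
byte 6: 05 ^ 98 = 9d
byte 7: f9 ^ 42 = bb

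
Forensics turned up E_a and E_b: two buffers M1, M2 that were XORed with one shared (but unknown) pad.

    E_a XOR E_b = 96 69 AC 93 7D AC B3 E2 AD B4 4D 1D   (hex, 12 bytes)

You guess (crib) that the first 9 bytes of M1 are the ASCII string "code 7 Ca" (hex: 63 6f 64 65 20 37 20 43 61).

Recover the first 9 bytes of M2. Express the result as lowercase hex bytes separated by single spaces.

f5 06 c8 f6 5d 9b 93 a1 cc

Since E_a ⊕ E_b = M1 ⊕ M2, XORing with the guessed M1 bytes yields the corresponding M2 bytes: M2 = (E_a ⊕ E_b) ⊕ M1.
96 ⊕ 63 = f5
69 ⊕ 6f = 06
ac ⊕ 64 = c8
93 ⊕ 65 = f6
7d ⊕ 20 = 5d
ac ⊕ 37 = 9b
b3 ⊕ 20 = 93
e2 ⊕ 43 = a1
ad ⊕ 61 = cc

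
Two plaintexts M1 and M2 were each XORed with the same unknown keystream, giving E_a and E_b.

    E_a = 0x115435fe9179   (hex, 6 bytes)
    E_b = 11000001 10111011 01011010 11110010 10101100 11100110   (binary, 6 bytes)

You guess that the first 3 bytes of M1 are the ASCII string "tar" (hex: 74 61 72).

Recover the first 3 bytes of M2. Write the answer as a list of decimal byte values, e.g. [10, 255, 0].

[164, 142, 29]

First, E_a ⊕ E_b = (M1 ⊕ K) ⊕ (M2 ⊕ K) = M1 ⊕ M2, so the key drops out. Then M2 = (M1 ⊕ M2) ⊕ M1 over the first 3 bytes.
byte 0: (11 XOR c1) XOR 74 = d0 XOR 74 = a4
byte 1: (54 XOR bb) XOR 61 = ef XOR 61 = 8e
byte 2: (35 XOR 5a) XOR 72 = 6f XOR 72 = 1d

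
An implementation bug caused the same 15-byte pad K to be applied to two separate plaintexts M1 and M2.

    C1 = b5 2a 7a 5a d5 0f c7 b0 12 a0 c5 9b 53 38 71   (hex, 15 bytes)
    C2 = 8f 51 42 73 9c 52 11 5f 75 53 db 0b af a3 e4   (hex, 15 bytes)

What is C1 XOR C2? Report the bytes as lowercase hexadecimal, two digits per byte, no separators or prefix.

3a7b3829495dd6ef67f31e90fc9b95

C1 ⊕ C2 = (M1 ⊕ K) ⊕ (M2 ⊕ K) = M1 ⊕ M2 — the shared key cancels under XOR.
byte 0: b5 ⊕ 8f = 3a
byte 1: 2a ⊕ 51 = 7b
byte 2: 7a ⊕ 42 = 38
byte 3: 5a ⊕ 73 = 29
byte 4: d5 ⊕ 9c = 49
byte 5: 0f ⊕ 52 = 5d
byte 6: c7 ⊕ 11 = d6
byte 7: b0 ⊕ 5f = ef
byte 8: 12 ⊕ 75 = 67
byte 9: a0 ⊕ 53 = f3
byte 10: c5 ⊕ db = 1e
byte 11: 9b ⊕ 0b = 90
byte 12: 53 ⊕ af = fc
byte 13: 38 ⊕ a3 = 9b
byte 14: 71 ⊕ e4 = 95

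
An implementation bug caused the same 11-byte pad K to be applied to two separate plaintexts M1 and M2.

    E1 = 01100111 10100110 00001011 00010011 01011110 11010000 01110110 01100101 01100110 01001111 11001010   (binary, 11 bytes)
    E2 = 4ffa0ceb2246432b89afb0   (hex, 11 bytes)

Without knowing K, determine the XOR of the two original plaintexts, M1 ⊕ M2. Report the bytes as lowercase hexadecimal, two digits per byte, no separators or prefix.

E1 ⊕ E2 = (M1 ⊕ K) ⊕ (M2 ⊕ K) = M1 ⊕ M2 — the shared key cancels under XOR.
byte 0: 67 xor 4f = 28
byte 1: a6 xor fa = 5c
byte 2: 0b xor 0c = 07
byte 3: 13 xor eb = f8
byte 4: 5e xor 22 = 7c
byte 5: d0 xor 46 = 96
byte 6: 76 xor 43 = 35
byte 7: 65 xor 2b = 4e
byte 8: 66 xor 89 = ef
byte 9: 4f xor af = e0
byte 10: ca xor b0 = 7a

285c07f87c96354eefe07a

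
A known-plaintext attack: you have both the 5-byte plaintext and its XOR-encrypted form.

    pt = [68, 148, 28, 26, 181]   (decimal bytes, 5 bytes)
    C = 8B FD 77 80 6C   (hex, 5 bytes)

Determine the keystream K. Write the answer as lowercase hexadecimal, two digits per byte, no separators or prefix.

Since C = pt ⊕ K, XORing both sides with pt gives K = pt ⊕ C.
byte 0: 44 ^ 8b = cf
byte 1: 94 ^ fd = 69
byte 2: 1c ^ 77 = 6b
byte 3: 1a ^ 80 = 9a
byte 4: b5 ^ 6c = d9

cf696b9ad9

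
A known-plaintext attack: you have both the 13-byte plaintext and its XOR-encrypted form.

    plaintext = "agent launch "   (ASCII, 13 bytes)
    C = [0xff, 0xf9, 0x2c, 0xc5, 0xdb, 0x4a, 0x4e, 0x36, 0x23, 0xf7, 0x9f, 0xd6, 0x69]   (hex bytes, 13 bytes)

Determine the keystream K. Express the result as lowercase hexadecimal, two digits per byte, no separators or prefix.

Since C = plaintext ⊕ K, XORing both sides with plaintext gives K = plaintext ⊕ C.
byte 0: 61 XOR ff = 9e
byte 1: 67 XOR f9 = 9e
byte 2: 65 XOR 2c = 49
byte 3: 6e XOR c5 = ab
byte 4: 74 XOR db = af
byte 5: 20 XOR 4a = 6a
byte 6: 6c XOR 4e = 22
byte 7: 61 XOR 36 = 57
byte 8: 75 XOR 23 = 56
byte 9: 6e XOR f7 = 99
byte 10: 63 XOR 9f = fc
byte 11: 68 XOR d6 = be
byte 12: 20 XOR 69 = 49

9e9e49abaf6a22575699fcbe49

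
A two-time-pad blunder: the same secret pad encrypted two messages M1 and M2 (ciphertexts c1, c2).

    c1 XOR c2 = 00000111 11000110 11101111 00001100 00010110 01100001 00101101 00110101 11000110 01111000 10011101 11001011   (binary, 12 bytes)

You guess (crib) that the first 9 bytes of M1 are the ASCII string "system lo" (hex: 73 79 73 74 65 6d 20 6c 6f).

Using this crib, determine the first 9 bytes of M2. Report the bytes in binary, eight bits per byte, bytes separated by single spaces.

01110100 10111111 10011100 01111000 01110011 00001100 00001101 01011001 10101001

Since c1 ⊕ c2 = M1 ⊕ M2, XORing with the guessed M1 bytes yields the corresponding M2 bytes: M2 = (c1 ⊕ c2) ⊕ M1.
  7 xor 115 = 116
198 xor 121 = 191
239 xor 115 = 156
 12 xor 116 = 120
 22 xor 101 = 115
 97 xor 109 =  12
 45 xor  32 =  13
 53 xor 108 =  89
198 xor 111 = 169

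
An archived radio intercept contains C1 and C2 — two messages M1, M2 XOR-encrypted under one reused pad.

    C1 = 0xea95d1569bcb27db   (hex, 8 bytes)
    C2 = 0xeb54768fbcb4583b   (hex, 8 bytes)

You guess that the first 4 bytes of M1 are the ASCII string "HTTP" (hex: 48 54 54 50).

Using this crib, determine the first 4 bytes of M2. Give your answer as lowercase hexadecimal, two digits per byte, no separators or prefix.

4995f389

First, C1 ⊕ C2 = (M1 ⊕ K) ⊕ (M2 ⊕ K) = M1 ⊕ M2, so the key drops out. Then M2 = (M1 ⊕ M2) ⊕ M1 over the first 4 bytes.
byte 0: (ea XOR eb) XOR 48 = 01 XOR 48 = 49
byte 1: (95 XOR 54) XOR 54 = c1 XOR 54 = 95
byte 2: (d1 XOR 76) XOR 54 = a7 XOR 54 = f3
byte 3: (56 XOR 8f) XOR 50 = d9 XOR 50 = 89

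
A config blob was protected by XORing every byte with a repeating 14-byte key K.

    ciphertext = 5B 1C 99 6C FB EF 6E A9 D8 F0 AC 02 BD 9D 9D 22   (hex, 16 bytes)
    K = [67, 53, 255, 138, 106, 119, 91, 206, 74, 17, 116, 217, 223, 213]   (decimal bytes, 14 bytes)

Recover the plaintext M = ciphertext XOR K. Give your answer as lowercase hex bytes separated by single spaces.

18 29 66 e6 91 98 35 67 92 e1 d8 db 62 48 de 17

The 14-byte key repeats, so the effective keystream is 43 35 ff 8a 6a 77 5b ce 4a 11 74 d9 df d5 43 35.
byte 0: 01011011 ^ 01000011 = 00011000
byte 1: 00011100 ^ 00110101 = 00101001
byte 2: 10011001 ^ 11111111 = 01100110
byte 3: 01101100 ^ 10001010 = 11100110
byte 4: 11111011 ^ 01101010 = 10010001
byte 5: 11101111 ^ 01110111 = 10011000
byte 6: 01101110 ^ 01011011 = 00110101
byte 7: 10101001 ^ 11001110 = 01100111
byte 8: 11011000 ^ 01001010 = 10010010
byte 9: 11110000 ^ 00010001 = 11100001
byte 10: 10101100 ^ 01110100 = 11011000
byte 11: 00000010 ^ 11011001 = 11011011
byte 12: 10111101 ^ 11011111 = 01100010
byte 13: 10011101 ^ 11010101 = 01001000
byte 14: 10011101 ^ 01000011 = 11011110
byte 15: 00100010 ^ 00110101 = 00010111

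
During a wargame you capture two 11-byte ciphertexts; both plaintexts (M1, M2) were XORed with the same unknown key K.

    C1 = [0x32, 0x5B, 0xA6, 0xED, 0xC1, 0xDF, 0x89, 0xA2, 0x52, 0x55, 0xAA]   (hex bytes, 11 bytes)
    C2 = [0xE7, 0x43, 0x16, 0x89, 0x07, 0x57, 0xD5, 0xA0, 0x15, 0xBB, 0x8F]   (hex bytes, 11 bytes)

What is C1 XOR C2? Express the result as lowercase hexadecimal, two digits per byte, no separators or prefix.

C1 ⊕ C2 = (M1 ⊕ K) ⊕ (M2 ⊕ K) = M1 ⊕ M2 — the shared key cancels under XOR.
byte 0: 32 XOR e7 = d5
byte 1: 5b XOR 43 = 18
byte 2: a6 XOR 16 = b0
byte 3: ed XOR 89 = 64
byte 4: c1 XOR 07 = c6
byte 5: df XOR 57 = 88
byte 6: 89 XOR d5 = 5c
byte 7: a2 XOR a0 = 02
byte 8: 52 XOR 15 = 47
byte 9: 55 XOR bb = ee
byte 10: aa XOR 8f = 25

d518b064c6885c0247ee25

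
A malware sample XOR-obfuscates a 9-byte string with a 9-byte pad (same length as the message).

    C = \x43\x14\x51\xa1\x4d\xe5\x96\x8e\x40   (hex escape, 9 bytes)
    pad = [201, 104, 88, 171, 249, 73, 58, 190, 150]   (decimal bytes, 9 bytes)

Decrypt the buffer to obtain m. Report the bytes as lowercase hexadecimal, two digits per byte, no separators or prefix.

8a7c090ab4acac30d6

XOR is its own inverse, so applying the key byte-wise gives the result directly.
byte 0: 01000011 XOR 11001001 = 10001010
byte 1: 00010100 XOR 01101000 = 01111100
byte 2: 01010001 XOR 01011000 = 00001001
byte 3: 10100001 XOR 10101011 = 00001010
byte 4: 01001101 XOR 11111001 = 10110100
byte 5: 11100101 XOR 01001001 = 10101100
byte 6: 10010110 XOR 00111010 = 10101100
byte 7: 10001110 XOR 10111110 = 00110000
byte 8: 01000000 XOR 10010110 = 11010110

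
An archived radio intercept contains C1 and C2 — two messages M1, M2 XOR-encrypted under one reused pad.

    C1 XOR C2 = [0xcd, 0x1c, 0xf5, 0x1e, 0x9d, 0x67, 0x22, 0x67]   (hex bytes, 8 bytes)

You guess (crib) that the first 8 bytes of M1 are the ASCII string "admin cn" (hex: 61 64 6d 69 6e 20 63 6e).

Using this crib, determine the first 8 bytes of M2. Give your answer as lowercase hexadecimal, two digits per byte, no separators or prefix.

Since C1 ⊕ C2 = M1 ⊕ M2, XORing with the guessed M1 bytes yields the corresponding M2 bytes: M2 = (C1 ⊕ C2) ⊕ M1.
205 ^  97 = 172
 28 ^ 100 = 120
245 ^ 109 = 152
 30 ^ 105 = 119
157 ^ 110 = 243
103 ^  32 =  71
 34 ^  99 =  65
103 ^ 110 =   9

ac789877f3474109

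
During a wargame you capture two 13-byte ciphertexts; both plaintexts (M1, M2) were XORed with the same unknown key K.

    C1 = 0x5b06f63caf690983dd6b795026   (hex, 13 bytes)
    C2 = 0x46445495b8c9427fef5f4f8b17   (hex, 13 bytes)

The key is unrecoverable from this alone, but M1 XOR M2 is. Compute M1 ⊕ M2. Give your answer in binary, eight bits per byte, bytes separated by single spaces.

00011101 01000010 10100010 10101001 00010111 10100000 01001011 11111100 00110010 00110100 00110110 11011011 00110001

C1 ⊕ C2 = (M1 ⊕ K) ⊕ (M2 ⊕ K) = M1 ⊕ M2 — the shared key cancels under XOR.
byte 0: 5b ^ 46 = 1d
byte 1: 06 ^ 44 = 42
byte 2: f6 ^ 54 = a2
byte 3: 3c ^ 95 = a9
byte 4: af ^ b8 = 17
byte 5: 69 ^ c9 = a0
byte 6: 09 ^ 42 = 4b
byte 7: 83 ^ 7f = fc
byte 8: dd ^ ef = 32
byte 9: 6b ^ 5f = 34
byte 10: 79 ^ 4f = 36
byte 11: 50 ^ 8b = db
byte 12: 26 ^ 17 = 31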